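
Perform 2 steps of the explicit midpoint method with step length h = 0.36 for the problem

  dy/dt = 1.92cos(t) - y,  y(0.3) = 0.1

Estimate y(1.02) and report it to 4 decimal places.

Midpoint: k1 = f(t_n, y_n); k2 = f(t_n + h/2, y_n + (h/2)·k1); y_{n+1} = y_n + h·k2.
t=0.300000, y=0.100000:
  k1 = f(0.300000, 0.100000) = 1.734246
  k2 = f(0.480000, 0.412164) = 1.290866
  y ← 0.100000 + 0.36·1.290866 = 0.564712
t=0.660000, y=0.564712:
  k1 = f(0.660000, 0.564712) = 0.952073
  k2 = f(0.840000, 0.736085) = 0.545444
  y ← 0.564712 + 0.36·0.545444 = 0.761071
y(1.02) ≈ 0.7611

0.7611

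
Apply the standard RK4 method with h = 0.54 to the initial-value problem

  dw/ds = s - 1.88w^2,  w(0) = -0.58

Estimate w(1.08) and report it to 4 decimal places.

RK4: k1 = f(s_n, w_n); k2 = f(s_n + h/2, w_n + (h/2)·k1); k3 = f(s_n + h/2, w_n + (h/2)·k2); k4 = f(s_n + h, w_n + h·k3); w_{n+1} = w_n + (h/6)·(k1 + 2k2 + 2k3 + k4).
s=0.000000, w=-0.580000:
  k1 = f(0.000000, -0.580000) = -0.632432
  k2 = f(0.270000, -0.750757) = -0.789635
  k3 = f(0.270000, -0.793201) = -0.912837
  k4 = f(0.540000, -1.072932) = -1.624223
  w ← -0.580000 + (0.54/6)·(k1 + 2k2 + 2k3 + k4) = -1.089544
s=0.540000, w=-1.089544:
  k1 = f(0.540000, -1.089544) = -1.691759
  k2 = f(0.810000, -1.546319) = -3.685271
  k3 = f(0.810000, -2.084567) = -7.359390
  k4 = f(1.080000, -5.063614) = -47.123556
  w ← -1.089544 + (0.54/6)·(k1 + 2k2 + 2k3 + k4) = -7.470961
w(1.08) ≈ -7.4710

-7.4710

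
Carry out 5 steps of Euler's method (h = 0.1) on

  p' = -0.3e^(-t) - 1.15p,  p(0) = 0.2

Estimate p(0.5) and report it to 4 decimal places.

Euler: p_{n+1} = p_n + h·f(t_n, p_n).
t=0.000000, p=0.200000: f=-0.530000 → p ← 0.200000 + 0.1·(-0.530000) = 0.147000
t=0.100000, p=0.147000: f=-0.440501 → p ← 0.147000 + 0.1·(-0.440501) = 0.102950
t=0.200000, p=0.102950: f=-0.364012 → p ← 0.102950 + 0.1·(-0.364012) = 0.066549
t=0.300000, p=0.066549: f=-0.298776 → p ← 0.066549 + 0.1·(-0.298776) = 0.036671
t=0.400000, p=0.036671: f=-0.243268 → p ← 0.036671 + 0.1·(-0.243268) = 0.012344
p(0.5) ≈ 0.0123

0.0123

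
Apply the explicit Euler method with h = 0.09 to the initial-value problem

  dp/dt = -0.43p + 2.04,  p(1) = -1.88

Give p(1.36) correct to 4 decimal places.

Euler: p_{n+1} = p_n + h·f(t_n, p_n).
t=1.000000, p=-1.880000: f=2.848400 → p ← -1.880000 + 0.09·2.848400 = -1.623644
t=1.090000, p=-1.623644: f=2.738167 → p ← -1.623644 + 0.09·2.738167 = -1.377209
t=1.180000, p=-1.377209: f=2.632200 → p ← -1.377209 + 0.09·2.632200 = -1.140311
t=1.270000, p=-1.140311: f=2.530334 → p ← -1.140311 + 0.09·2.530334 = -0.912581
p(1.36) ≈ -0.9126

-0.9126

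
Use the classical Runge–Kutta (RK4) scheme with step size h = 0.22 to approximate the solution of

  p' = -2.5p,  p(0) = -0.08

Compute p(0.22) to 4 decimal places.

RK4: k1 = f(x_n, p_n); k2 = f(x_n + h/2, p_n + (h/2)·k1); k3 = f(x_n + h/2, p_n + (h/2)·k2); k4 = f(x_n + h, p_n + h·k3); p_{n+1} = p_n + (h/6)·(k1 + 2k2 + 2k3 + k4).
x=0.000000, p=-0.080000:
  k1 = f(0.000000, -0.080000) = 0.200000
  k2 = f(0.110000, -0.058000) = 0.145000
  k3 = f(0.110000, -0.064050) = 0.160125
  k4 = f(0.220000, -0.044773) = 0.111931
  p ← -0.080000 + (0.22/6)·(k1 + 2k2 + 2k3 + k4) = -0.046187
p(0.22) ≈ -0.0462

-0.0462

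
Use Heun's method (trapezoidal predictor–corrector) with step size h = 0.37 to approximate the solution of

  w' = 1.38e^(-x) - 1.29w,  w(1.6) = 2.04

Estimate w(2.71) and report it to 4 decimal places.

0.6090

Heun: k1 = f(x_n, w_n); k2 = f(x_n + h, w_n + h·k1); w_{n+1} = w_n + (h/2)·(k1 + k2).
x=1.600000, w=2.040000:
  k1 = f(1.600000, 2.040000) = -2.352983
  k2 = f(1.970000, 1.169396) = -1.316071
  w ← 2.040000 + (0.37/2)·(-2.352983 + (-1.316071)) = 1.361225
x=1.970000, w=1.361225:
  k1 = f(1.970000, 1.361225) = -1.563530
  k2 = f(2.340000, 0.782719) = -0.876775
  w ← 1.361225 + (0.37/2)·(-1.563530 + (-0.876775)) = 0.909769
x=2.340000, w=0.909769:
  k1 = f(2.340000, 0.909769) = -1.040669
  k2 = f(2.710000, 0.524721) = -0.585069
  w ← 0.909769 + (0.37/2)·(-1.040669 + (-0.585069)) = 0.609007
w(2.71) ≈ 0.6090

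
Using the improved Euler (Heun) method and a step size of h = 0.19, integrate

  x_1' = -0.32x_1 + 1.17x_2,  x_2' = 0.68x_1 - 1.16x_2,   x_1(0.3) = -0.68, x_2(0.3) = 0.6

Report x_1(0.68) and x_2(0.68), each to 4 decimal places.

-0.4318, 0.2805

Heun on (x_1,x_2): k1 = f(t_n, state_n); k2 = f(t_n + h, state_n + h·k1); state_{n+1} = state_n + (h/2)·(k1 + k2).
0.300000: (-0.680000, 0.600000)
  k1 = (0.919600, -1.158400)
  predictor → (-0.505276, 0.379904)
  k2 = (0.606176, -0.784276)
  → (-0.535051, 0.415446)
0.490000: (-0.535051, 0.415446)
  k1 = (0.657288, -0.845752)
  predictor → (-0.410167, 0.254753)
  k2 = (0.429314, -0.574427)
  → (-0.431824, 0.280529)
(x_1(0.68), x_2(0.68)) ≈ (-0.4318, 0.2805)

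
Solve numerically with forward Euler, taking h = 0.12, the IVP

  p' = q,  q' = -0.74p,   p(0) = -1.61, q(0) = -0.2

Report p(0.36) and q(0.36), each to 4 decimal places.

-1.6303, 0.2338

Euler on (p,q): p_{n+1} = p_n + h·p', q_{n+1} = q_n + h·q'.
0.000000: (-1.610000, -0.200000); f=(-0.200000, 1.191400) → (-1.634000, -0.057032)
0.120000: (-1.634000, -0.057032); f=(-0.057032, 1.209160) → (-1.640844, 0.088067)
0.240000: (-1.640844, 0.088067); f=(0.088067, 1.214224) → (-1.630276, 0.233774)
(p(0.36), q(0.36)) ≈ (-1.6303, 0.2338)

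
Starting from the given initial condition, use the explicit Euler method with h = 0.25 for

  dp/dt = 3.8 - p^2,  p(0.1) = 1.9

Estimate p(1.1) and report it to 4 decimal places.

1.9494

Euler: p_{n+1} = p_n + h·f(t_n, p_n).
t=0.100000, p=1.900000: f=0.190000 → p ← 1.900000 + 0.25·0.190000 = 1.947500
t=0.350000, p=1.947500: f=0.007244 → p ← 1.947500 + 0.25·0.007244 = 1.949311
t=0.600000, p=1.949311: f=0.000187 → p ← 1.949311 + 0.25·0.000187 = 1.949358
t=0.850000, p=1.949358: f=0.000005 → p ← 1.949358 + 0.25·0.000005 = 1.949359
p(1.1) ≈ 1.9494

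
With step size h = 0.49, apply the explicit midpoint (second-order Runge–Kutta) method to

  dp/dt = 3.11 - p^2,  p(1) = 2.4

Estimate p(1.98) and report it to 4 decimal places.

Midpoint: k1 = f(t_n, p_n); k2 = f(t_n + h/2, p_n + (h/2)·k1); p_{n+1} = p_n + h·k2.
t=1.000000, p=2.400000:
  k1 = f(1.000000, 2.400000) = -2.650000
  k2 = f(1.245000, 1.750750) = 0.044874
  p ← 2.400000 + 0.49·0.044874 = 2.421988
t=1.490000, p=2.421988:
  k1 = f(1.490000, 2.421988) = -2.756028
  k2 = f(1.735000, 1.746762) = 0.058824
  p ← 2.421988 + 0.49·0.058824 = 2.450812
p(1.98) ≈ 2.4508

2.4508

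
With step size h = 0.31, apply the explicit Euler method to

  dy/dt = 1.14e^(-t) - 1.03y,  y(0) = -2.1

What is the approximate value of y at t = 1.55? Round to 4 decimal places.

Euler: y_{n+1} = y_n + h·f(t_n, y_n).
t=0.000000, y=-2.100000: f=3.303000 → y ← -2.100000 + 0.31·3.303000 = -1.076070
t=0.310000, y=-1.076070: f=1.944482 → y ← -1.076070 + 0.31·1.944482 = -0.473281
t=0.620000, y=-0.473281: f=1.100736 → y ← -0.473281 + 0.31·1.100736 = -0.132053
t=0.930000, y=-0.132053: f=0.585805 → y ← -0.132053 + 0.31·0.585805 = 0.049547
t=1.240000, y=0.049547: f=0.278865 → y ← 0.049547 + 0.31·0.278865 = 0.135995
y(1.55) ≈ 0.1360

0.1360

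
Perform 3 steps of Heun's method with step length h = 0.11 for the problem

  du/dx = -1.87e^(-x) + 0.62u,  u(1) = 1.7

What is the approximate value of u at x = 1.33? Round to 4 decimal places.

1.8696

Heun: k1 = f(x_n, u_n); k2 = f(x_n + h, u_n + h·k1); u_{n+1} = u_n + (h/2)·(k1 + k2).
x=1.000000, u=1.700000:
  k1 = f(1.000000, 1.700000) = 0.366065
  k2 = f(1.110000, 1.740267) = 0.462690
  u ← 1.700000 + (0.11/2)·(0.366065 + 0.462690) = 1.745582
x=1.110000, u=1.745582:
  k1 = f(1.110000, 1.745582) = 0.465985
  k2 = f(1.220000, 1.796840) = 0.561960
  u ← 1.745582 + (0.11/2)·(0.465985 + 0.561960) = 1.802119
x=1.220000, u=1.802119:
  k1 = f(1.220000, 1.802119) = 0.565233
  k2 = f(1.330000, 1.864294) = 0.661290
  u ← 1.802119 + (0.11/2)·(0.565233 + 0.661290) = 1.869577
u(1.33) ≈ 1.8696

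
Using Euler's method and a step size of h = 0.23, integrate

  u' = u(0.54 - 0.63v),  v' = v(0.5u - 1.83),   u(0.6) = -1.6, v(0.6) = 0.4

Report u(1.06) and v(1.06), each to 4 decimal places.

Euler on (u,v): u_{n+1} = u_n + h·u', v_{n+1} = v_n + h·v'.
0.600000: (-1.600000, 0.400000); f=(-0.460800, -1.052000) → (-1.705984, 0.158040)
0.830000: (-1.705984, 0.158040); f=(-0.751375, -0.424020) → (-1.878800, 0.060515)
(u(1.06), v(1.06)) ≈ (-1.8788, 0.0605)

-1.8788, 0.0605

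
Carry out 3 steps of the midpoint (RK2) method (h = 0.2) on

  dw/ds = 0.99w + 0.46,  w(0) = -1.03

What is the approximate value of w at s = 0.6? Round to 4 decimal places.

-1.4852

Midpoint: k1 = f(s_n, w_n); k2 = f(s_n + h/2, w_n + (h/2)·k1); w_{n+1} = w_n + h·k2.
s=0.000000, w=-1.030000:
  k1 = f(0.000000, -1.030000) = -0.559700
  k2 = f(0.100000, -1.085970) = -0.615110
  w ← -1.030000 + 0.2·(-0.615110) = -1.153022
s=0.200000, w=-1.153022:
  k1 = f(0.200000, -1.153022) = -0.681492
  k2 = f(0.300000, -1.221171) = -0.748960
  w ← -1.153022 + 0.2·(-0.748960) = -1.302814
s=0.400000, w=-1.302814:
  k1 = f(0.400000, -1.302814) = -0.829786
  k2 = f(0.500000, -1.385793) = -0.911935
  w ← -1.302814 + 0.2·(-0.911935) = -1.485201
w(0.6) ≈ -1.4852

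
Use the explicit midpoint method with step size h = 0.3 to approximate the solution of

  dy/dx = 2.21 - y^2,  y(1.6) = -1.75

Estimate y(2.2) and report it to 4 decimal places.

-3.3622

Midpoint: k1 = f(x_n, y_n); k2 = f(x_n + h/2, y_n + (h/2)·k1); y_{n+1} = y_n + h·k2.
x=1.600000, y=-1.750000:
  k1 = f(1.600000, -1.750000) = -0.852500
  k2 = f(1.750000, -1.877875) = -1.316415
  y ← -1.750000 + 0.3·(-1.316415) = -2.144924
x=1.900000, y=-2.144924:
  k1 = f(1.900000, -2.144924) = -2.390700
  k2 = f(2.050000, -2.503529) = -4.057660
  y ← -2.144924 + 0.3·(-4.057660) = -3.362222
y(2.2) ≈ -3.3622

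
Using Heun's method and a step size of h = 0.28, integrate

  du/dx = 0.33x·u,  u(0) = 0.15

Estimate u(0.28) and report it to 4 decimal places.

0.1519

Heun: k1 = f(x_n, u_n); k2 = f(x_n + h, u_n + h·k1); u_{n+1} = u_n + (h/2)·(k1 + k2).
x=0.000000, u=0.150000:
  k1 = f(0.000000, 0.150000) = 0.000000
  k2 = f(0.280000, 0.150000) = 0.013860
  u ← 0.150000 + (0.28/2)·(0.000000 + 0.013860) = 0.151940
u(0.28) ≈ 0.1519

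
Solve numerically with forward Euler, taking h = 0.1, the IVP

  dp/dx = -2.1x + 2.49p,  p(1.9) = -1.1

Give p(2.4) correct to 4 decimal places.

Euler: p_{n+1} = p_n + h·f(x_n, p_n).
x=1.900000, p=-1.100000: f=-6.729000 → p ← -1.100000 + 0.1·(-6.729000) = -1.772900
x=2.000000, p=-1.772900: f=-8.614521 → p ← -1.772900 + 0.1·(-8.614521) = -2.634352
x=2.100000, p=-2.634352: f=-10.969537 → p ← -2.634352 + 0.1·(-10.969537) = -3.731306
x=2.200000, p=-3.731306: f=-13.910951 → p ← -3.731306 + 0.1·(-13.910951) = -5.122401
x=2.300000, p=-5.122401: f=-17.584778 → p ← -5.122401 + 0.1·(-17.584778) = -6.880879
p(2.4) ≈ -6.8809

-6.8809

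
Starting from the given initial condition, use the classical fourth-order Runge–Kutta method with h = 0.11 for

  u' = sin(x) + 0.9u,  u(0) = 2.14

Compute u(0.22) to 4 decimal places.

2.6344

RK4: k1 = f(x_n, u_n); k2 = f(x_n + h/2, u_n + (h/2)·k1); k3 = f(x_n + h/2, u_n + (h/2)·k2); k4 = f(x_n + h, u_n + h·k3); u_{n+1} = u_n + (h/6)·(k1 + 2k2 + 2k3 + k4).
x=0.000000, u=2.140000:
  k1 = f(0.000000, 2.140000) = 1.926000
  k2 = f(0.055000, 2.245930) = 2.076309
  k3 = f(0.055000, 2.254197) = 2.083750
  k4 = f(0.110000, 2.369212) = 2.242070
  u ← 2.140000 + (0.11/6)·(k1 + 2k2 + 2k3 + k4) = 2.368950
x=0.110000, u=2.368950:
  k1 = f(0.110000, 2.368950) = 2.241833
  k2 = f(0.165000, 2.492251) = 2.407278
  k3 = f(0.165000, 2.501350) = 2.415468
  k4 = f(0.220000, 2.634652) = 2.589416
  u ← 2.368950 + (0.11/6)·(k1 + 2k2 + 2k3 + k4) = 2.634357
u(0.22) ≈ 2.6344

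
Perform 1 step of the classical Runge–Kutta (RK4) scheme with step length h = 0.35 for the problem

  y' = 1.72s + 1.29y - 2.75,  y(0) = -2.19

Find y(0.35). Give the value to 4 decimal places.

RK4: k1 = f(s_n, y_n); k2 = f(s_n + h/2, y_n + (h/2)·k1); k3 = f(s_n + h/2, y_n + (h/2)·k2); k4 = f(s_n + h, y_n + h·k3); y_{n+1} = y_n + (h/6)·(k1 + 2k2 + 2k3 + k4).
s=0.000000, y=-2.190000:
  k1 = f(0.000000, -2.190000) = -5.575100
  k2 = f(0.175000, -3.165642) = -6.532679
  k3 = f(0.175000, -3.333219) = -6.748852
  k4 = f(0.350000, -4.552098) = -8.020207
  y ← -2.190000 + (0.35/6)·(k1 + 2k2 + 2k3 + k4) = -4.532572
y(0.35) ≈ -4.5326

-4.5326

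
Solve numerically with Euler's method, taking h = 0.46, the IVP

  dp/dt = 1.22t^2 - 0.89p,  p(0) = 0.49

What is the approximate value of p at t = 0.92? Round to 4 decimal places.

0.2897

Euler: p_{n+1} = p_n + h·f(t_n, p_n).
t=0.000000, p=0.490000: f=-0.436100 → p ← 0.490000 + 0.46·(-0.436100) = 0.289394
t=0.460000, p=0.289394: f=0.000591 → p ← 0.289394 + 0.46·0.000591 = 0.289666
p(0.92) ≈ 0.2897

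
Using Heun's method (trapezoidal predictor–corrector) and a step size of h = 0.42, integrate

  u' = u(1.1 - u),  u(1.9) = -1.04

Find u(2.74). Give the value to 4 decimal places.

Heun: k1 = f(s_n, u_n); k2 = f(s_n + h, u_n + h·k1); u_{n+1} = u_n + (h/2)·(k1 + k2).
s=1.900000, u=-1.040000:
  k1 = f(1.900000, -1.040000) = -2.225600
  k2 = f(2.320000, -1.974752) = -6.071873
  u ← -1.040000 + (0.42/2)·(-2.225600 + (-6.071873)) = -2.782469
s=2.320000, u=-2.782469:
  k1 = f(2.320000, -2.782469) = -10.802851
  k2 = f(2.740000, -7.319667) = -61.629156
  u ← -2.782469 + (0.42/2)·(-10.802851 + (-61.629156)) = -17.993191
u(2.74) ≈ -17.9932

-17.9932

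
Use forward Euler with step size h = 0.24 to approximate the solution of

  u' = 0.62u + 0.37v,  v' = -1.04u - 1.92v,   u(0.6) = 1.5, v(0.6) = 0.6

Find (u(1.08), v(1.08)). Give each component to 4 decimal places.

2.0363, -0.4708

Euler on (u,v): u_{n+1} = u_n + h·u', v_{n+1} = v_n + h·v'.
0.600000: (1.500000, 0.600000); f=(1.152000, -2.712000) → (1.776480, -0.050880)
0.840000: (1.776480, -0.050880); f=(1.082592, -1.749850) → (2.036302, -0.470844)
(u(1.08), v(1.08)) ≈ (2.0363, -0.4708)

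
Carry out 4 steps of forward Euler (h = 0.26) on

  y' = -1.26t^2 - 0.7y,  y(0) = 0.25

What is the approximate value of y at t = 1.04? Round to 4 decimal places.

Euler: y_{n+1} = y_n + h·f(t_n, y_n).
t=0.000000, y=0.250000: f=-0.175000 → y ← 0.250000 + 0.26·(-0.175000) = 0.204500
t=0.260000, y=0.204500: f=-0.228326 → y ← 0.204500 + 0.26·(-0.228326) = 0.145135
t=0.520000, y=0.145135: f=-0.442299 → y ← 0.145135 + 0.26·(-0.442299) = 0.030138
t=0.780000, y=0.030138: f=-0.787680 → y ← 0.030138 + 0.26·(-0.787680) = -0.174659
y(1.04) ≈ -0.1747

-0.1747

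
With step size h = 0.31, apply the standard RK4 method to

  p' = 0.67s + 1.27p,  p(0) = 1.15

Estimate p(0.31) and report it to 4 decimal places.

RK4: k1 = f(s_n, p_n); k2 = f(s_n + h/2, p_n + (h/2)·k1); k3 = f(s_n + h/2, p_n + (h/2)·k2); k4 = f(s_n + h, p_n + h·k3); p_{n+1} = p_n + (h/6)·(k1 + 2k2 + 2k3 + k4).
s=0.000000, p=1.150000:
  k1 = f(0.000000, 1.150000) = 1.460500
  k2 = f(0.155000, 1.376377) = 1.851849
  k3 = f(0.155000, 1.437037) = 1.928887
  k4 = f(0.310000, 1.747955) = 2.427603
  p ← 1.150000 + (0.31/6)·(k1 + 2k2 + 2k3 + k4) = 1.741561
p(0.31) ≈ 1.7416

1.7416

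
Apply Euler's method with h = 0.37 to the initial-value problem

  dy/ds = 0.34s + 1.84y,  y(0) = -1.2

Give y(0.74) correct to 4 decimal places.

Euler: y_{n+1} = y_n + h·f(s_n, y_n).
s=0.000000, y=-1.200000: f=-2.208000 → y ← -1.200000 + 0.37·(-2.208000) = -2.016960
s=0.370000, y=-2.016960: f=-3.585406 → y ← -2.016960 + 0.37·(-3.585406) = -3.343560
y(0.74) ≈ -3.3436

-3.3436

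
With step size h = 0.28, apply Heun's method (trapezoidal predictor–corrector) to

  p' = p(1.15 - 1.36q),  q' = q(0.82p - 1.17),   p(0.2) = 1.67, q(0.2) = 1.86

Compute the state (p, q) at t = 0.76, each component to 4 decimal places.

Heun on (p,q): k1 = f(t_n, state_n); k2 = f(t_n + h, state_n + h·k1); state_{n+1} = state_n + (h/2)·(k1 + k2).
0.200000: (1.670000, 1.860000)
  k1 = (-2.303932, 0.370884)
  predictor → (1.024899, 1.963848)
  k2 = (-1.558700, -0.647250)
  → (1.129232, 1.821309)
0.480000: (1.129232, 1.821309)
  k1 = (-1.498467, -0.444454)
  predictor → (0.709661, 1.696862)
  k2 = (-0.821597, -0.997887)
  → (0.804423, 1.619381)
(p(0.76), q(0.76)) ≈ (0.8044, 1.6194)

0.8044, 1.6194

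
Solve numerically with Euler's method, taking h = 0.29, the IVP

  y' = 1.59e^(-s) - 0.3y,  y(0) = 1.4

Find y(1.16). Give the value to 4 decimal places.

Euler: y_{n+1} = y_n + h·f(s_n, y_n).
s=0.000000, y=1.400000: f=1.170000 → y ← 1.400000 + 0.29·1.170000 = 1.739300
s=0.290000, y=1.739300: f=0.667949 → y ← 1.739300 + 0.29·0.667949 = 1.933005
s=0.580000, y=1.933005: f=0.310337 → y ← 1.933005 + 0.29·0.310337 = 2.023003
s=0.870000, y=2.023003: f=0.059232 → y ← 2.023003 + 0.29·0.059232 = 2.040180
y(1.16) ≈ 2.0402

2.0402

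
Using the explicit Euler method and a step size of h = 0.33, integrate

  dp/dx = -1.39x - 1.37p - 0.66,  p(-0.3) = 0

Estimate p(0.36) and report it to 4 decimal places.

Euler: p_{n+1} = p_n + h·f(x_n, p_n).
x=-0.300000, p=0.000000: f=-0.243000 → p ← 0.000000 + 0.33·(-0.243000) = -0.080190
x=0.030000, p=-0.080190: f=-0.591840 → p ← -0.080190 + 0.33·(-0.591840) = -0.275497
p(0.36) ≈ -0.2755

-0.2755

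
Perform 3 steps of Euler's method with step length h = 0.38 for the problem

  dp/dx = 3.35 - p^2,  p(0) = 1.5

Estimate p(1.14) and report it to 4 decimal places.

Euler: p_{n+1} = p_n + h·f(x_n, p_n).
x=0.000000, p=1.500000: f=1.100000 → p ← 1.500000 + 0.38·1.100000 = 1.918000
x=0.380000, p=1.918000: f=-0.328724 → p ← 1.918000 + 0.38·(-0.328724) = 1.793085
x=0.760000, p=1.793085: f=0.134847 → p ← 1.793085 + 0.38·0.134847 = 1.844327
p(1.14) ≈ 1.8443

1.8443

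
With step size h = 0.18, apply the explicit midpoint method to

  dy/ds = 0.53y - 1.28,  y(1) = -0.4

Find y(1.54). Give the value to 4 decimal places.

Midpoint: k1 = f(s_n, y_n); k2 = f(s_n + h/2, y_n + (h/2)·k1); y_{n+1} = y_n + h·k2.
s=1.000000, y=-0.400000:
  k1 = f(1.000000, -0.400000) = -1.492000
  k2 = f(1.090000, -0.534280) = -1.563168
  y ← -0.400000 + 0.18·(-1.563168) = -0.681370
s=1.180000, y=-0.681370:
  k1 = f(1.180000, -0.681370) = -1.641126
  k2 = f(1.270000, -0.829072) = -1.719408
  y ← -0.681370 + 0.18·(-1.719408) = -0.990864
s=1.360000, y=-0.990864:
  k1 = f(1.360000, -0.990864) = -1.805158
  k2 = f(1.450000, -1.153328) = -1.891264
  y ← -0.990864 + 0.18·(-1.891264) = -1.331291
y(1.54) ≈ -1.3313

-1.3313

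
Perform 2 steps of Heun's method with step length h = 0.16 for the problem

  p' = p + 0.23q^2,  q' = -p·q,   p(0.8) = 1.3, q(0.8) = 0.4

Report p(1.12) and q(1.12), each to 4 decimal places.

1.7975, 0.2465

Heun on (p,q): k1 = f(s_n, state_n); k2 = f(s_n + h, state_n + h·k1); state_{n+1} = state_n + (h/2)·(k1 + k2).
0.800000: (1.300000, 0.400000)
  k1 = (1.336800, -0.520000)
  predictor → (1.513888, 0.316800)
  k2 = (1.536971, -0.479600)
  → (1.529902, 0.320032)
0.960000: (1.529902, 0.320032)
  k1 = (1.553458, -0.489618)
  predictor → (1.778455, 0.241693)
  k2 = (1.791891, -0.429841)
  → (1.797530, 0.246475)
(p(1.12), q(1.12)) ≈ (1.7975, 0.2465)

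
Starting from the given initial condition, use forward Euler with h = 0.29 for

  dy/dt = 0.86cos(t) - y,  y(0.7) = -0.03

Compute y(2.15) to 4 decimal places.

Euler: y_{n+1} = y_n + h·f(t_n, y_n).
t=0.700000, y=-0.030000: f=0.687764 → y ← -0.030000 + 0.29·0.687764 = 0.169452
t=0.990000, y=0.169452: f=0.302422 → y ← 0.169452 + 0.29·0.302422 = 0.257154
t=1.280000, y=0.257154: f=-0.010579 → y ← 0.257154 + 0.29·(-0.010579) = 0.254086
t=1.570000, y=0.254086: f=-0.253401 → y ← 0.254086 + 0.29·(-0.253401) = 0.180600
t=1.860000, y=0.180600: f=-0.425862 → y ← 0.180600 + 0.29·(-0.425862) = 0.057100
y(2.15) ≈ 0.0571

0.0571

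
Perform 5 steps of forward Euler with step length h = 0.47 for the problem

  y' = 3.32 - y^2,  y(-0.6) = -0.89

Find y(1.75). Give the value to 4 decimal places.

Euler: y_{n+1} = y_n + h·f(s_n, y_n).
s=-0.600000, y=-0.890000: f=2.527900 → y ← -0.890000 + 0.47·2.527900 = 0.298113
s=-0.130000, y=0.298113: f=3.231129 → y ← 0.298113 + 0.47·3.231129 = 1.816743
s=0.340000, y=1.816743: f=0.019443 → y ← 1.816743 + 0.47·0.019443 = 1.825882
s=0.810000, y=1.825882: f=-0.013844 → y ← 1.825882 + 0.47·(-0.013844) = 1.819375
s=1.280000, y=1.819375: f=0.009875 → y ← 1.819375 + 0.47·0.009875 = 1.824016
y(1.75) ≈ 1.8240

1.8240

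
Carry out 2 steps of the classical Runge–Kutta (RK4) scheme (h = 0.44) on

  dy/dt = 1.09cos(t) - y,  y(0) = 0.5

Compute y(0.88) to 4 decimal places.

0.7484

RK4: k1 = f(t_n, y_n); k2 = f(t_n + h/2, y_n + (h/2)·k1); k3 = f(t_n + h/2, y_n + (h/2)·k2); k4 = f(t_n + h, y_n + h·k3); y_{n+1} = y_n + (h/6)·(k1 + 2k2 + 2k3 + k4).
t=0.000000, y=0.500000:
  k1 = f(0.000000, 0.500000) = 0.590000
  k2 = f(0.220000, 0.629800) = 0.433928
  k3 = f(0.220000, 0.595464) = 0.468264
  k4 = f(0.440000, 0.706036) = 0.280143
  y ← 0.500000 + (0.44/6)·(k1 + 2k2 + 2k3 + k4) = 0.696132
t=0.440000, y=0.696132:
  k1 = f(0.440000, 0.696132) = 0.290047
  k2 = f(0.660000, 0.759942) = 0.101149
  k3 = f(0.660000, 0.718385) = 0.142707
  k4 = f(0.880000, 0.758923) = -0.064428
  y ← 0.696132 + (0.44/6)·(k1 + 2k2 + 2k3 + k4) = 0.748443
y(0.88) ≈ 0.7484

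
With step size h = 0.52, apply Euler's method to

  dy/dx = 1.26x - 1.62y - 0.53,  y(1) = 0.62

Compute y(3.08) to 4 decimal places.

Euler: y_{n+1} = y_n + h·f(x_n, y_n).
x=1.000000, y=0.620000: f=-0.274400 → y ← 0.620000 + 0.52·(-0.274400) = 0.477312
x=1.520000, y=0.477312: f=0.611955 → y ← 0.477312 + 0.52·0.611955 = 0.795528
x=2.040000, y=0.795528: f=0.751644 → y ← 0.795528 + 0.52·0.751644 = 1.186383
x=2.560000, y=1.186383: f=0.773659 → y ← 1.186383 + 0.52·0.773659 = 1.588686
y(3.08) ≈ 1.5887

1.5887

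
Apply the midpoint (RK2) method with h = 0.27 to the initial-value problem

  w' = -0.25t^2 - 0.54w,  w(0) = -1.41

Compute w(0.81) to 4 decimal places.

-0.9515

Midpoint: k1 = f(t_n, w_n); k2 = f(t_n + h/2, w_n + (h/2)·k1); w_{n+1} = w_n + h·k2.
t=0.000000, w=-1.410000:
  k1 = f(0.000000, -1.410000) = 0.761400
  k2 = f(0.135000, -1.307211) = 0.701338
  w ← -1.410000 + 0.27·0.701338 = -1.220639
t=0.270000, w=-1.220639:
  k1 = f(0.270000, -1.220639) = 0.640920
  k2 = f(0.405000, -1.134115) = 0.571416
  w ← -1.220639 + 0.27·0.571416 = -1.066357
t=0.540000, w=-1.066357:
  k1 = f(0.540000, -1.066357) = 0.502933
  k2 = f(0.675000, -0.998461) = 0.425263
  w ← -1.066357 + 0.27·0.425263 = -0.951536
w(0.81) ≈ -0.9515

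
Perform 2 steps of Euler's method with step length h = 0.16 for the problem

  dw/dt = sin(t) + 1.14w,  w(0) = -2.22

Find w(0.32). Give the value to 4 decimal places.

Euler: w_{n+1} = w_n + h·f(t_n, w_n).
t=0.000000, w=-2.220000: f=-2.530800 → w ← -2.220000 + 0.16·(-2.530800) = -2.624928
t=0.160000, w=-2.624928: f=-2.833100 → w ← -2.624928 + 0.16·(-2.833100) = -3.078224
w(0.32) ≈ -3.0782

-3.0782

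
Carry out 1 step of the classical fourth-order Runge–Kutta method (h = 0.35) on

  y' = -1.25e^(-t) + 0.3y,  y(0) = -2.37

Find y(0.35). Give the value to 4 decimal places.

RK4: k1 = f(t_n, y_n); k2 = f(t_n + h/2, y_n + (h/2)·k1); k3 = f(t_n + h/2, y_n + (h/2)·k2); k4 = f(t_n + h, y_n + h·k3); y_{n+1} = y_n + (h/6)·(k1 + 2k2 + 2k3 + k4).
t=0.000000, y=-2.370000:
  k1 = f(0.000000, -2.370000) = -1.961000
  k2 = f(0.175000, -2.713175) = -1.863274
  k3 = f(0.175000, -2.696073) = -1.858143
  k4 = f(0.350000, -3.020350) = -1.786965
  y ← -2.370000 + (0.35/6)·(k1 + 2k2 + 2k3 + k4) = -3.022797
y(0.35) ≈ -3.0228

-3.0228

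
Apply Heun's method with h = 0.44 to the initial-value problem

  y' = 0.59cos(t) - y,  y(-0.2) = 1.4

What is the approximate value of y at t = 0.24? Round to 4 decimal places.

Heun: k1 = f(t_n, y_n); k2 = f(t_n + h, y_n + h·k1); y_{n+1} = y_n + (h/2)·(k1 + k2).
t=-0.200000, y=1.400000:
  k1 = f(-0.200000, 1.400000) = -0.821761
  k2 = f(0.240000, 1.038425) = -0.465336
  y ← 1.400000 + (0.44/2)·(-0.821761 + (-0.465336)) = 1.116839
y(0.24) ≈ 1.1168

1.1168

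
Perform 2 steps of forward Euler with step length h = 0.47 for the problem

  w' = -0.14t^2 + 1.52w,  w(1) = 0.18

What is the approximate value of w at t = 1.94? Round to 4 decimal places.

Euler: w_{n+1} = w_n + h·f(t_n, w_n).
t=1.000000, w=0.180000: f=0.133600 → w ← 0.180000 + 0.47·0.133600 = 0.242792
t=1.470000, w=0.242792: f=0.066518 → w ← 0.242792 + 0.47·0.066518 = 0.274055
w(1.94) ≈ 0.2741

0.2741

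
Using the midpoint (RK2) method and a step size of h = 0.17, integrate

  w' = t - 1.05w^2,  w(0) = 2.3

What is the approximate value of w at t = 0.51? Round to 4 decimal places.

Midpoint: k1 = f(t_n, w_n); k2 = f(t_n + h/2, w_n + (h/2)·k1); w_{n+1} = w_n + h·k2.
t=0.000000, w=2.300000:
  k1 = f(0.000000, 2.300000) = -5.554500
  k2 = f(0.085000, 1.827867) = -3.423155
  w ← 2.300000 + 0.17·(-3.423155) = 1.718064
t=0.170000, w=1.718064:
  k1 = f(0.170000, 1.718064) = -2.929330
  k2 = f(0.255000, 1.469071) = -2.011077
  w ← 1.718064 + 0.17·(-2.011077) = 1.376181
t=0.340000, w=1.376181:
  k1 = f(0.340000, 1.376181) = -1.648567
  k2 = f(0.425000, 1.236052) = -1.179217
  w ← 1.376181 + 0.17·(-1.179217) = 1.175714
w(0.51) ≈ 1.1757

1.1757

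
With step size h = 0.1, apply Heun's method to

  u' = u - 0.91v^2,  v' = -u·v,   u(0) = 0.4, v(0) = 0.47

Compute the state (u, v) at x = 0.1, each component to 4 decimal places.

0.4217, 0.4511

Heun on (u,v): k1 = f(x_n, state_n); k2 = f(x_n + h, state_n + h·k1); state_{n+1} = state_n + (h/2)·(k1 + k2).
0.000000: (0.400000, 0.470000)
  k1 = (0.198981, -0.188000)
  predictor → (0.419898, 0.451200)
  k2 = (0.234639, -0.189458)
  → (0.421681, 0.451127)
(u(0.1), v(0.1)) ≈ (0.4217, 0.4511)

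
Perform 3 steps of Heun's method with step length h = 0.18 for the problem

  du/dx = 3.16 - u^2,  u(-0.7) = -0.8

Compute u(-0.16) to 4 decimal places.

0.7589

Heun: k1 = f(x_n, u_n); k2 = f(x_n + h, u_n + h·k1); u_{n+1} = u_n + (h/2)·(k1 + k2).
x=-0.700000, u=-0.800000:
  k1 = f(-0.700000, -0.800000) = 2.520000
  k2 = f(-0.520000, -0.346400) = 3.040007
  u ← -0.800000 + (0.18/2)·(2.520000 + 3.040007) = -0.299599
x=-0.520000, u=-0.299599:
  k1 = f(-0.520000, -0.299599) = 3.070240
  k2 = f(-0.340000, 0.253044) = 3.095969
  u ← -0.299599 + (0.18/2)·(3.070240 + 3.095969) = 0.255359
x=-0.340000, u=0.255359:
  k1 = f(-0.340000, 0.255359) = 3.094792
  k2 = f(-0.160000, 0.812422) = 2.499971
  u ← 0.255359 + (0.18/2)·(3.094792 + 2.499971) = 0.758888
u(-0.16) ≈ 0.7589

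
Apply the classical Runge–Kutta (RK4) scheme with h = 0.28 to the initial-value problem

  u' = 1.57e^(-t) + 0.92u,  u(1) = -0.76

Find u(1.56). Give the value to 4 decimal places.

-0.9405

RK4: k1 = f(t_n, u_n); k2 = f(t_n + h/2, u_n + (h/2)·k1); k3 = f(t_n + h/2, u_n + (h/2)·k2); k4 = f(t_n + h, u_n + h·k3); u_{n+1} = u_n + (h/6)·(k1 + 2k2 + 2k3 + k4).
t=1.000000, u=-0.760000:
  k1 = f(1.000000, -0.760000) = -0.121629
  k2 = f(1.140000, -0.777028) = -0.212750
  k3 = f(1.140000, -0.789785) = -0.224486
  k4 = f(1.280000, -0.822856) = -0.320509
  u ← -0.760000 + (0.28/6)·(k1 + 2k2 + 2k3 + k4) = -0.821442
t=1.280000, u=-0.821442:
  k1 = f(1.280000, -0.821442) = -0.319208
  k2 = f(1.420000, -0.866131) = -0.417349
  k3 = f(1.420000, -0.879871) = -0.429990
  k4 = f(1.560000, -0.941839) = -0.536578
  u ← -0.821442 + (0.28/6)·(k1 + 2k2 + 2k3 + k4) = -0.940464
u(1.56) ≈ -0.9405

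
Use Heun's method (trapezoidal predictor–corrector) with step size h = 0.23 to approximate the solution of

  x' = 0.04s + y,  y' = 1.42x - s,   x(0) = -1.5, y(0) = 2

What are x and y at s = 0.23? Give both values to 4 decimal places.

-1.0953, 1.5588

Heun on (x,y): k1 = f(s_n, state_n); k2 = f(s_n + h, state_n + h·k1); state_{n+1} = state_n + (h/2)·(k1 + k2).
0.000000: (-1.500000, 2.000000)
  k1 = (2.000000, -2.130000)
  predictor → (-1.040000, 1.510100)
  k2 = (1.519300, -1.706800)
  → (-1.095280, 1.558768)
(x(0.23), y(0.23)) ≈ (-1.0953, 1.5588)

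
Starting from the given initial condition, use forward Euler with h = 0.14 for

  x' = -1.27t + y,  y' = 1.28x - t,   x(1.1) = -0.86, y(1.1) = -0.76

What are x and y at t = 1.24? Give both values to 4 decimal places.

Euler on (x,y): x_{n+1} = x_n + h·x', y_{n+1} = y_n + h·y'.
1.100000: (-0.860000, -0.760000); f=(-2.157000, -2.200800) → (-1.161980, -1.068112)
(x(1.24), y(1.24)) ≈ (-1.1620, -1.0681)

-1.1620, -1.0681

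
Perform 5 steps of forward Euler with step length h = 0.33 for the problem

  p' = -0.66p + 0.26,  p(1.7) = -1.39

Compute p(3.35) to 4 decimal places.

-0.1284

Euler: p_{n+1} = p_n + h·f(x_n, p_n).
x=1.700000, p=-1.390000: f=1.177400 → p ← -1.390000 + 0.33·1.177400 = -1.001458
x=2.030000, p=-1.001458: f=0.920962 → p ← -1.001458 + 0.33·0.920962 = -0.697540
x=2.360000, p=-0.697540: f=0.720377 → p ← -0.697540 + 0.33·0.720377 = -0.459816
x=2.690000, p=-0.459816: f=0.563479 → p ← -0.459816 + 0.33·0.563479 = -0.273868
x=3.020000, p=-0.273868: f=0.440753 → p ← -0.273868 + 0.33·0.440753 = -0.128420
p(3.35) ≈ -0.1284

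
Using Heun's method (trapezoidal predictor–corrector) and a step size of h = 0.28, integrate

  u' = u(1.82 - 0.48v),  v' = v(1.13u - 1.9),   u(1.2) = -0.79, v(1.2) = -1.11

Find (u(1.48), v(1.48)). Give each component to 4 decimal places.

Heun on (u,v): k1 = f(t_n, state_n); k2 = f(t_n + h, state_n + h·k1); state_{n+1} = state_n + (h/2)·(k1 + k2).
1.200000: (-0.790000, -1.110000)
  k1 = (-1.858712, 3.099897)
  predictor → (-1.310439, -0.242029)
  k2 = (-2.537238, 0.818250)
  → (-1.405433, -0.561459)
(u(1.48), v(1.48)) ≈ (-1.4054, -0.5615)

-1.4054, -0.5615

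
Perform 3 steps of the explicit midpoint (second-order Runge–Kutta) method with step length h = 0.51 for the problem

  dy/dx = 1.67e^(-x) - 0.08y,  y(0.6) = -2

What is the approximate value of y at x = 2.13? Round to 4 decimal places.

-1.1141

Midpoint: k1 = f(x_n, y_n); k2 = f(x_n + h/2, y_n + (h/2)·k1); y_{n+1} = y_n + h·k2.
x=0.600000, y=-2.000000:
  k1 = f(0.600000, -2.000000) = 1.076515
  k2 = f(0.855000, -1.725489) = 0.848262
  y ← -2.000000 + 0.51·0.848262 = -1.567386
x=1.110000, y=-1.567386:
  k1 = f(1.110000, -1.567386) = 0.675754
  k2 = f(1.365000, -1.395069) = 0.538091
  y ← -1.567386 + 0.51·0.538091 = -1.292960
x=1.620000, y=-1.292960:
  k1 = f(1.620000, -1.292960) = 0.433928
  k2 = f(1.875000, -1.182308) = 0.350687
  y ← -1.292960 + 0.51·0.350687 = -1.114109
y(2.13) ≈ -1.1141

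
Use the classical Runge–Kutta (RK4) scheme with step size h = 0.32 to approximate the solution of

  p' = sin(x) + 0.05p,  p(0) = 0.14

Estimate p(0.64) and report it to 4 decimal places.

RK4: k1 = f(x_n, p_n); k2 = f(x_n + h/2, p_n + (h/2)·k1); k3 = f(x_n + h/2, p_n + (h/2)·k2); k4 = f(x_n + h, p_n + h·k3); p_{n+1} = p_n + (h/6)·(k1 + 2k2 + 2k3 + k4).
x=0.000000, p=0.140000:
  k1 = f(0.000000, 0.140000) = 0.007000
  k2 = f(0.160000, 0.141120) = 0.166374
  k3 = f(0.160000, 0.166620) = 0.167649
  k4 = f(0.320000, 0.193648) = 0.324249
  p ← 0.140000 + (0.32/6)·(k1 + 2k2 + 2k3 + k4) = 0.193296
x=0.320000, p=0.193296:
  k1 = f(0.320000, 0.193296) = 0.324231
  k2 = f(0.480000, 0.245173) = 0.474038
  k3 = f(0.480000, 0.269142) = 0.475236
  k4 = f(0.640000, 0.345371) = 0.614464
  p ← 0.193296 + (0.32/6)·(k1 + 2k2 + 2k3 + k4) = 0.344615
p(0.64) ≈ 0.3446

0.3446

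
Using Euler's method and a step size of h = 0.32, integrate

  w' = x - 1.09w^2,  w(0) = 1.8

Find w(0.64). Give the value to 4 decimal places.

Euler: w_{n+1} = w_n + h·f(x_n, w_n).
x=0.000000, w=1.800000: f=-3.531600 → w ← 1.800000 + 0.32·(-3.531600) = 0.669888
x=0.320000, w=0.669888: f=-0.169137 → w ← 0.669888 + 0.32·(-0.169137) = 0.615764
w(0.64) ≈ 0.6158

0.6158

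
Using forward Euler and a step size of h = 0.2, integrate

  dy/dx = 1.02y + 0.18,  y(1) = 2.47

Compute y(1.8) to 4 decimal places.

Euler: y_{n+1} = y_n + h·f(x_n, y_n).
x=1.000000, y=2.470000: f=2.699400 → y ← 2.470000 + 0.2·2.699400 = 3.009880
x=1.200000, y=3.009880: f=3.250078 → y ← 3.009880 + 0.2·3.250078 = 3.659896
x=1.400000, y=3.659896: f=3.913093 → y ← 3.659896 + 0.2·3.913093 = 4.442514
x=1.600000, y=4.442514: f=4.711364 → y ← 4.442514 + 0.2·4.711364 = 5.384787
y(1.8) ≈ 5.3848

5.3848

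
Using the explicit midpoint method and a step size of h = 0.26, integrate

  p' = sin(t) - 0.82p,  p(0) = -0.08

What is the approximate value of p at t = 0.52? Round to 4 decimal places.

Midpoint: k1 = f(t_n, p_n); k2 = f(t_n + h/2, p_n + (h/2)·k1); p_{n+1} = p_n + h·k2.
t=0.000000, p=-0.080000:
  k1 = f(0.000000, -0.080000) = 0.065600
  k2 = f(0.130000, -0.071472) = 0.188241
  p ← -0.080000 + 0.26·0.188241 = -0.031057
t=0.260000, p=-0.031057:
  k1 = f(0.260000, -0.031057) = 0.282548
  k2 = f(0.390000, 0.005674) = 0.375536
  p ← -0.031057 + 0.26·0.375536 = 0.066582
p(0.52) ≈ 0.0666

0.0666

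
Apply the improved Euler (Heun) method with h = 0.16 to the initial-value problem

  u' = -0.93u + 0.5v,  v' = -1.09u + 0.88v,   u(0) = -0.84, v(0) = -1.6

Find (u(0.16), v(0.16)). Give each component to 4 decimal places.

Heun on (u,v): k1 = f(s_n, state_n); k2 = f(s_n + h, state_n + h·k1); state_{n+1} = state_n + (h/2)·(k1 + k2).
0.000000: (-0.840000, -1.600000)
  k1 = (-0.018800, -0.492400)
  predictor → (-0.843008, -1.678784)
  k2 = (-0.055395, -0.558451)
  → (-0.845936, -1.684068)
(u(0.16), v(0.16)) ≈ (-0.8459, -1.6841)

-0.8459, -1.6841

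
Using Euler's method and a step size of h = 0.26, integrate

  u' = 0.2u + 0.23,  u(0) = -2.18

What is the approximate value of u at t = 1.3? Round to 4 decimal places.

-2.4771

Euler: u_{n+1} = u_n + h·f(t_n, u_n).
t=0.000000, u=-2.180000: f=-0.206000 → u ← -2.180000 + 0.26·(-0.206000) = -2.233560
t=0.260000, u=-2.233560: f=-0.216712 → u ← -2.233560 + 0.26·(-0.216712) = -2.289905
t=0.520000, u=-2.289905: f=-0.227981 → u ← -2.289905 + 0.26·(-0.227981) = -2.349180
t=0.780000, u=-2.349180: f=-0.239836 → u ← -2.349180 + 0.26·(-0.239836) = -2.411538
t=1.040000, u=-2.411538: f=-0.252308 → u ← -2.411538 + 0.26·(-0.252308) = -2.477138
u(1.3) ≈ -2.4771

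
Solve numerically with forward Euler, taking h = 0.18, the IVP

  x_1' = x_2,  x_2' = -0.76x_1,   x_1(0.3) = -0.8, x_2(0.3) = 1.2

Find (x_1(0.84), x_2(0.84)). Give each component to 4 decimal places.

-0.0982, 1.4370

Euler on (x_1,x_2): x_1_{n+1} = x_1_n + h·x_1', x_2_{n+1} = x_2_n + h·x_2'.
0.300000: (-0.800000, 1.200000); f=(1.200000, 0.608000) → (-0.584000, 1.309440)
0.480000: (-0.584000, 1.309440); f=(1.309440, 0.443840) → (-0.348301, 1.389331)
0.660000: (-0.348301, 1.389331); f=(1.389331, 0.264709) → (-0.098221, 1.436979)
(x_1(0.84), x_2(0.84)) ≈ (-0.0982, 1.4370)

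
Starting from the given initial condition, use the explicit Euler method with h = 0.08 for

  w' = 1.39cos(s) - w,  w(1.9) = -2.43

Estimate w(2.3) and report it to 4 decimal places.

-1.8284

Euler: w_{n+1} = w_n + h·f(s_n, w_n).
s=1.900000, w=-2.430000: f=1.980628 → w ← -2.430000 + 0.08·1.980628 = -2.271550
s=1.980000, w=-2.271550: f=1.718498 → w ← -2.271550 + 0.08·1.718498 = -2.134070
s=2.060000, w=-2.134070: f=1.480877 → w ← -2.134070 + 0.08·1.480877 = -2.015600
s=2.140000, w=-2.015600: f=1.266443 → w ← -2.015600 + 0.08·1.266443 = -1.914284
s=2.220000, w=-1.914284: f=1.073957 → w ← -1.914284 + 0.08·1.073957 = -1.828368
w(2.3) ≈ -1.8284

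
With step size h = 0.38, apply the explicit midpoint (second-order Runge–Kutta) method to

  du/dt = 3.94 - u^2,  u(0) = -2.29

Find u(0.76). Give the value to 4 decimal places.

Midpoint: k1 = f(t_n, u_n); k2 = f(t_n + h/2, u_n + (h/2)·k1); u_{n+1} = u_n + h·k2.
t=0.000000, u=-2.290000:
  k1 = f(0.000000, -2.290000) = -1.304100
  k2 = f(0.190000, -2.537779) = -2.500322
  u ← -2.290000 + 0.38·(-2.500322) = -3.240122
t=0.380000, u=-3.240122:
  k1 = f(0.380000, -3.240122) = -6.558394
  k2 = f(0.570000, -4.486217) = -16.186145
  u ← -3.240122 + 0.38·(-16.186145) = -9.390858
u(0.76) ≈ -9.3909

-9.3909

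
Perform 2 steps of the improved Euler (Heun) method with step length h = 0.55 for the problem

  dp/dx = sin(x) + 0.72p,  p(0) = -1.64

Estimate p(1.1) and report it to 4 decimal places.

-2.9075

Heun: k1 = f(x_n, p_n); k2 = f(x_n + h, p_n + h·k1); p_{n+1} = p_n + (h/2)·(k1 + k2).
x=0.000000, p=-1.640000:
  k1 = f(0.000000, -1.640000) = -1.180800
  k2 = f(0.550000, -2.289440) = -1.125710
  p ← -1.640000 + (0.55/2)·(-1.180800 + (-1.125710)) = -2.274290
x=0.550000, p=-2.274290:
  k1 = f(0.550000, -2.274290) = -1.114802
  k2 = f(1.100000, -2.887431) = -1.187743
  p ← -2.274290 + (0.55/2)·(-1.114802 + (-1.187743)) = -2.907490
p(1.1) ≈ -2.9075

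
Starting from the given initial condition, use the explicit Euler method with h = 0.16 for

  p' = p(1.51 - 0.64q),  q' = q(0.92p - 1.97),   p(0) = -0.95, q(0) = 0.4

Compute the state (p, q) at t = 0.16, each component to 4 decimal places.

Euler on (p,q): p_{n+1} = p_n + h·p', q_{n+1} = q_n + h·q'.
0.000000: (-0.950000, 0.400000); f=(-1.191300, -1.137600) → (-1.140608, 0.217984)
(p(0.16), q(0.16)) ≈ (-1.1406, 0.2180)

-1.1406, 0.2180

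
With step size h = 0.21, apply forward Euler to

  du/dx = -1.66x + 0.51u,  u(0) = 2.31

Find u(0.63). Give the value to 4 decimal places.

2.9071

Euler: u_{n+1} = u_n + h·f(x_n, u_n).
x=0.000000, u=2.310000: f=1.178100 → u ← 2.310000 + 0.21·1.178100 = 2.557401
x=0.210000, u=2.557401: f=0.955675 → u ← 2.557401 + 0.21·0.955675 = 2.758093
x=0.420000, u=2.758093: f=0.709427 → u ← 2.758093 + 0.21·0.709427 = 2.907072
u(0.63) ≈ 2.9071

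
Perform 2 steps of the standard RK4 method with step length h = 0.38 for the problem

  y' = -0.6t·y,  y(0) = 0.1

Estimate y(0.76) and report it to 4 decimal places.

RK4: k1 = f(t_n, y_n); k2 = f(t_n + h/2, y_n + (h/2)·k1); k3 = f(t_n + h/2, y_n + (h/2)·k2); k4 = f(t_n + h, y_n + h·k3); y_{n+1} = y_n + (h/6)·(k1 + 2k2 + 2k3 + k4).
t=0.000000, y=0.100000:
  k1 = f(0.000000, 0.100000) = 0.000000
  k2 = f(0.190000, 0.100000) = -0.011400
  k3 = f(0.190000, 0.097834) = -0.011153
  k4 = f(0.380000, 0.095762) = -0.021834
  y ← 0.100000 + (0.38/6)·(k1 + 2k2 + 2k3 + k4) = 0.095760
t=0.380000, y=0.095760:
  k1 = f(0.380000, 0.095760) = -0.021833
  k2 = f(0.570000, 0.091612) = -0.031331
  k3 = f(0.570000, 0.089808) = -0.030714
  k4 = f(0.760000, 0.084089) = -0.038345
  y ← 0.095760 + (0.38/6)·(k1 + 2k2 + 2k3 + k4) = 0.084090
y(0.76) ≈ 0.0841

0.0841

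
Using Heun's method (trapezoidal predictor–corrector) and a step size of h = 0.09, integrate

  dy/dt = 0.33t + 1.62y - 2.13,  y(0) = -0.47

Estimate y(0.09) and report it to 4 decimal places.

-0.7479

Heun: k1 = f(t_n, y_n); k2 = f(t_n + h, y_n + h·k1); y_{n+1} = y_n + (h/2)·(k1 + k2).
t=0.000000, y=-0.470000:
  k1 = f(0.000000, -0.470000) = -2.891400
  k2 = f(0.090000, -0.730226) = -3.283266
  y ← -0.470000 + (0.09/2)·(-2.891400 + (-3.283266)) = -0.747860
y(0.09) ≈ -0.7479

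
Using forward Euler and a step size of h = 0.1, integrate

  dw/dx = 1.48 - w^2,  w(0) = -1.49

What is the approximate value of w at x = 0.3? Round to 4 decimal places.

Euler: w_{n+1} = w_n + h·f(x_n, w_n).
x=0.000000, w=-1.490000: f=-0.740100 → w ← -1.490000 + 0.1·(-0.740100) = -1.564010
x=0.100000, w=-1.564010: f=-0.966127 → w ← -1.564010 + 0.1·(-0.966127) = -1.660623
x=0.200000, w=-1.660623: f=-1.277668 → w ← -1.660623 + 0.1·(-1.277668) = -1.788390
w(0.3) ≈ -1.7884

-1.7884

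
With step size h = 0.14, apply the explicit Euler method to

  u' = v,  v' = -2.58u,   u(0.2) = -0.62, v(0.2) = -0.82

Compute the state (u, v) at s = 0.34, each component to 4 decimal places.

Euler on (u,v): u_{n+1} = u_n + h·u', v_{n+1} = v_n + h·v'.
0.200000: (-0.620000, -0.820000); f=(-0.820000, 1.599600) → (-0.734800, -0.596056)
(u(0.34), v(0.34)) ≈ (-0.7348, -0.5961)

-0.7348, -0.5961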